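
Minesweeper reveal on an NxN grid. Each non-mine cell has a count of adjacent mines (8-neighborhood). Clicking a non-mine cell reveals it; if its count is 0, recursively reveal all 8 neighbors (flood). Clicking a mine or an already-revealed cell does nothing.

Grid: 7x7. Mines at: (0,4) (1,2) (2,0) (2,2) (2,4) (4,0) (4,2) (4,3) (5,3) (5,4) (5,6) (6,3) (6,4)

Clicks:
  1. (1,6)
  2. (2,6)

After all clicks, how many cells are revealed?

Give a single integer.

Answer: 10

Derivation:
Click 1 (1,6) count=0: revealed 10 new [(0,5) (0,6) (1,5) (1,6) (2,5) (2,6) (3,5) (3,6) (4,5) (4,6)] -> total=10
Click 2 (2,6) count=0: revealed 0 new [(none)] -> total=10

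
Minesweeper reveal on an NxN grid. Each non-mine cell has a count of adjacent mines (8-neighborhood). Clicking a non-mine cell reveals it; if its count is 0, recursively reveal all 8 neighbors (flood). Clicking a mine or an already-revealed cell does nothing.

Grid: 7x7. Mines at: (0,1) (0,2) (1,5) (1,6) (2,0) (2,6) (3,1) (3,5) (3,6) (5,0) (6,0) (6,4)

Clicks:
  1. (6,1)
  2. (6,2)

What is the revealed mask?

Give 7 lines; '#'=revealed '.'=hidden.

Answer: .......
..###..
..###..
..###..
.####..
.####..
.###...

Derivation:
Click 1 (6,1) count=2: revealed 1 new [(6,1)] -> total=1
Click 2 (6,2) count=0: revealed 19 new [(1,2) (1,3) (1,4) (2,2) (2,3) (2,4) (3,2) (3,3) (3,4) (4,1) (4,2) (4,3) (4,4) (5,1) (5,2) (5,3) (5,4) (6,2) (6,3)] -> total=20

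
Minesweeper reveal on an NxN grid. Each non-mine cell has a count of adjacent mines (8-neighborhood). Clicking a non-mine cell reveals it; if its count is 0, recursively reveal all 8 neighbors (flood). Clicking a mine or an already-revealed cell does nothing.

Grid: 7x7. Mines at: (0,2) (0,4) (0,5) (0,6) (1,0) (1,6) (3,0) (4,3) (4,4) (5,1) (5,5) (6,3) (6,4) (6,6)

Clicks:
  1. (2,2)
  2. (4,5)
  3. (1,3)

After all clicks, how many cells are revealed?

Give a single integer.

Click 1 (2,2) count=0: revealed 15 new [(1,1) (1,2) (1,3) (1,4) (1,5) (2,1) (2,2) (2,3) (2,4) (2,5) (3,1) (3,2) (3,3) (3,4) (3,5)] -> total=15
Click 2 (4,5) count=2: revealed 1 new [(4,5)] -> total=16
Click 3 (1,3) count=2: revealed 0 new [(none)] -> total=16

Answer: 16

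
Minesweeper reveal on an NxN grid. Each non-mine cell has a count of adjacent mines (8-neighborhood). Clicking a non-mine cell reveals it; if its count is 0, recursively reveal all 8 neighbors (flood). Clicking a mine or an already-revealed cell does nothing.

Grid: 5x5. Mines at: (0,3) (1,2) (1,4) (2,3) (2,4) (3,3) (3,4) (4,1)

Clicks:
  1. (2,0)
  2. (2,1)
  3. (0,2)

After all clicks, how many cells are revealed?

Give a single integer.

Answer: 9

Derivation:
Click 1 (2,0) count=0: revealed 8 new [(0,0) (0,1) (1,0) (1,1) (2,0) (2,1) (3,0) (3,1)] -> total=8
Click 2 (2,1) count=1: revealed 0 new [(none)] -> total=8
Click 3 (0,2) count=2: revealed 1 new [(0,2)] -> total=9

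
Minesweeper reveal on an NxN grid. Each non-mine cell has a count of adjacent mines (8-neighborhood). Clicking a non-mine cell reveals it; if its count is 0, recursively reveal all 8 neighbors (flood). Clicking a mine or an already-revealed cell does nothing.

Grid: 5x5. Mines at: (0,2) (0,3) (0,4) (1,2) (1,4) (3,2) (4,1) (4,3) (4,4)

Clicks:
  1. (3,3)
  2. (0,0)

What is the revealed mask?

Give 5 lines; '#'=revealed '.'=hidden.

Click 1 (3,3) count=3: revealed 1 new [(3,3)] -> total=1
Click 2 (0,0) count=0: revealed 8 new [(0,0) (0,1) (1,0) (1,1) (2,0) (2,1) (3,0) (3,1)] -> total=9

Answer: ##...
##...
##...
##.#.
.....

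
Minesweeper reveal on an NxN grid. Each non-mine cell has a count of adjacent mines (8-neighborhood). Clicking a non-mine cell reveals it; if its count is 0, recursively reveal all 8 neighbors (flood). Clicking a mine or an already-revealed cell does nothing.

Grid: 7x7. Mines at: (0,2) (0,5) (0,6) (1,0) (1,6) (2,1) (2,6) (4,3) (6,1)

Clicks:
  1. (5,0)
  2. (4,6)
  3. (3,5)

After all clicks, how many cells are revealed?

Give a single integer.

Click 1 (5,0) count=1: revealed 1 new [(5,0)] -> total=1
Click 2 (4,6) count=0: revealed 16 new [(3,4) (3,5) (3,6) (4,4) (4,5) (4,6) (5,2) (5,3) (5,4) (5,5) (5,6) (6,2) (6,3) (6,4) (6,5) (6,6)] -> total=17
Click 3 (3,5) count=1: revealed 0 new [(none)] -> total=17

Answer: 17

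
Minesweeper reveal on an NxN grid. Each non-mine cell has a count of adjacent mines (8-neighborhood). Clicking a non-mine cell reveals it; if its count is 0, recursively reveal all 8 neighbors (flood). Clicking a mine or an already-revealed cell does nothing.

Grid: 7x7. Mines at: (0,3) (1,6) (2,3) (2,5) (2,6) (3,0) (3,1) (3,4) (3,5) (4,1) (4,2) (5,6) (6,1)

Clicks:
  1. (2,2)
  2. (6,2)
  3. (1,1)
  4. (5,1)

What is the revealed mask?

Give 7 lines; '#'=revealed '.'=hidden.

Answer: ###....
###....
###....
.......
.......
.#.....
..#....

Derivation:
Click 1 (2,2) count=2: revealed 1 new [(2,2)] -> total=1
Click 2 (6,2) count=1: revealed 1 new [(6,2)] -> total=2
Click 3 (1,1) count=0: revealed 8 new [(0,0) (0,1) (0,2) (1,0) (1,1) (1,2) (2,0) (2,1)] -> total=10
Click 4 (5,1) count=3: revealed 1 new [(5,1)] -> total=11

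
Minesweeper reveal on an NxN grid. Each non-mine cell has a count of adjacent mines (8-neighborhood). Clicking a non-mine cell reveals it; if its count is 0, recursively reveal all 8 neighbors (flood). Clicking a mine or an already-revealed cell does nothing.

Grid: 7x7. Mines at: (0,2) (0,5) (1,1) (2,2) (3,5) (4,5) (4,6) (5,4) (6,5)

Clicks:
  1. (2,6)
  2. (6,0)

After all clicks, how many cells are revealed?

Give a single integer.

Answer: 19

Derivation:
Click 1 (2,6) count=1: revealed 1 new [(2,6)] -> total=1
Click 2 (6,0) count=0: revealed 18 new [(2,0) (2,1) (3,0) (3,1) (3,2) (3,3) (4,0) (4,1) (4,2) (4,3) (5,0) (5,1) (5,2) (5,3) (6,0) (6,1) (6,2) (6,3)] -> total=19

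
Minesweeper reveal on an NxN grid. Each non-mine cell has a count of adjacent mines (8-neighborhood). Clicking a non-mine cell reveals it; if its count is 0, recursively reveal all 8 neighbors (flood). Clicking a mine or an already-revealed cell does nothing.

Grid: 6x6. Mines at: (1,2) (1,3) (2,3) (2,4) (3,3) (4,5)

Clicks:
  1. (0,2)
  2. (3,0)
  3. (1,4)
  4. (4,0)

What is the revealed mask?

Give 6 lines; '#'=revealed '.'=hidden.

Answer: ###...
##..#.
###...
###...
#####.
#####.

Derivation:
Click 1 (0,2) count=2: revealed 1 new [(0,2)] -> total=1
Click 2 (3,0) count=0: revealed 20 new [(0,0) (0,1) (1,0) (1,1) (2,0) (2,1) (2,2) (3,0) (3,1) (3,2) (4,0) (4,1) (4,2) (4,3) (4,4) (5,0) (5,1) (5,2) (5,3) (5,4)] -> total=21
Click 3 (1,4) count=3: revealed 1 new [(1,4)] -> total=22
Click 4 (4,0) count=0: revealed 0 new [(none)] -> total=22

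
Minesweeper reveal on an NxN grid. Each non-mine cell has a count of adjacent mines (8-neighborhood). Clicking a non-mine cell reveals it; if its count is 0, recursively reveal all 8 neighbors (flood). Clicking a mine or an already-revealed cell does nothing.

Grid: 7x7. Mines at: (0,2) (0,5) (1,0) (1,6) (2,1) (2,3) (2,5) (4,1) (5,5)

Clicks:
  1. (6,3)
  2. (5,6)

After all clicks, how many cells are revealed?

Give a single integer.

Answer: 17

Derivation:
Click 1 (6,3) count=0: revealed 16 new [(3,2) (3,3) (3,4) (4,2) (4,3) (4,4) (5,0) (5,1) (5,2) (5,3) (5,4) (6,0) (6,1) (6,2) (6,3) (6,4)] -> total=16
Click 2 (5,6) count=1: revealed 1 new [(5,6)] -> total=17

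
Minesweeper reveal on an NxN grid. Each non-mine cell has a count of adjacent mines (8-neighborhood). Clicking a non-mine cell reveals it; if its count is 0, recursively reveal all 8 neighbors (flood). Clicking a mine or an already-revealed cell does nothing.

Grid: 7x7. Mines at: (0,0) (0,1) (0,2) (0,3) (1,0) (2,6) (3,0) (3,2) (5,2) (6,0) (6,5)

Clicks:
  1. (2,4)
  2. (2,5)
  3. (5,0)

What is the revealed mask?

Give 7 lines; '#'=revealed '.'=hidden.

Click 1 (2,4) count=0: revealed 18 new [(1,3) (1,4) (1,5) (2,3) (2,4) (2,5) (3,3) (3,4) (3,5) (3,6) (4,3) (4,4) (4,5) (4,6) (5,3) (5,4) (5,5) (5,6)] -> total=18
Click 2 (2,5) count=1: revealed 0 new [(none)] -> total=18
Click 3 (5,0) count=1: revealed 1 new [(5,0)] -> total=19

Answer: .......
...###.
...###.
...####
...####
#..####
.......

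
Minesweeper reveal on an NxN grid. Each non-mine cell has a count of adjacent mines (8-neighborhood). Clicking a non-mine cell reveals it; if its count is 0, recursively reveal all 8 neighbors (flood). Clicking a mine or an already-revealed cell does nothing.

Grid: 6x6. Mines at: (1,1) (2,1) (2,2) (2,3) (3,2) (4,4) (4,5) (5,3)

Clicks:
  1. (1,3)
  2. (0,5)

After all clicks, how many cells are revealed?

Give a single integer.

Click 1 (1,3) count=2: revealed 1 new [(1,3)] -> total=1
Click 2 (0,5) count=0: revealed 11 new [(0,2) (0,3) (0,4) (0,5) (1,2) (1,4) (1,5) (2,4) (2,5) (3,4) (3,5)] -> total=12

Answer: 12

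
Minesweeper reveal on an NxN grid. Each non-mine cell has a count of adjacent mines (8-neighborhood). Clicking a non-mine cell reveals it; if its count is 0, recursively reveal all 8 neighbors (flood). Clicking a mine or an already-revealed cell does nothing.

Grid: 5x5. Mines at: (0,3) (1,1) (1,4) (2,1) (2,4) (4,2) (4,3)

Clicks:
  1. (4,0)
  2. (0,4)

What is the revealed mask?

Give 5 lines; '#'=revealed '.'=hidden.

Answer: ....#
.....
.....
##...
##...

Derivation:
Click 1 (4,0) count=0: revealed 4 new [(3,0) (3,1) (4,0) (4,1)] -> total=4
Click 2 (0,4) count=2: revealed 1 new [(0,4)] -> total=5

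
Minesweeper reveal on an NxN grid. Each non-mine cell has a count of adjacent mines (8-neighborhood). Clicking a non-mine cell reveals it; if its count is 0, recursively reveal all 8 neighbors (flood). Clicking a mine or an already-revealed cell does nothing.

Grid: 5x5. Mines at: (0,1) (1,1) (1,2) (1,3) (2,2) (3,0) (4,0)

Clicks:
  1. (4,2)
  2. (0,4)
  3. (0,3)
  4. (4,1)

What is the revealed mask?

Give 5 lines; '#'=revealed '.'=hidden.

Click 1 (4,2) count=0: revealed 10 new [(2,3) (2,4) (3,1) (3,2) (3,3) (3,4) (4,1) (4,2) (4,3) (4,4)] -> total=10
Click 2 (0,4) count=1: revealed 1 new [(0,4)] -> total=11
Click 3 (0,3) count=2: revealed 1 new [(0,3)] -> total=12
Click 4 (4,1) count=2: revealed 0 new [(none)] -> total=12

Answer: ...##
.....
...##
.####
.####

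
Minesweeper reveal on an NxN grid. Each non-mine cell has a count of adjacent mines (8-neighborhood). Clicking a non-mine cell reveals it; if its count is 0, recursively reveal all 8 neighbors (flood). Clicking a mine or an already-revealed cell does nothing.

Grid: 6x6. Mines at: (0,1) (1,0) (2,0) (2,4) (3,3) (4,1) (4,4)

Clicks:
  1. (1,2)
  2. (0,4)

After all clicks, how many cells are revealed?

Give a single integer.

Answer: 8

Derivation:
Click 1 (1,2) count=1: revealed 1 new [(1,2)] -> total=1
Click 2 (0,4) count=0: revealed 7 new [(0,2) (0,3) (0,4) (0,5) (1,3) (1,4) (1,5)] -> total=8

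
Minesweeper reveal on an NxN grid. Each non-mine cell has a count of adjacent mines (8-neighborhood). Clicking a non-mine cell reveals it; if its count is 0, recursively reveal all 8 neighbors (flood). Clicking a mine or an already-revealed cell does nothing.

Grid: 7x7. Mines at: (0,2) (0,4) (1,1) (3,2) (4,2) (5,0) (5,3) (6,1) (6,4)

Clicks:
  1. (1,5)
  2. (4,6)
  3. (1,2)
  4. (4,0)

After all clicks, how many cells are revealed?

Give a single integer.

Click 1 (1,5) count=1: revealed 1 new [(1,5)] -> total=1
Click 2 (4,6) count=0: revealed 22 new [(0,5) (0,6) (1,3) (1,4) (1,6) (2,3) (2,4) (2,5) (2,6) (3,3) (3,4) (3,5) (3,6) (4,3) (4,4) (4,5) (4,6) (5,4) (5,5) (5,6) (6,5) (6,6)] -> total=23
Click 3 (1,2) count=2: revealed 1 new [(1,2)] -> total=24
Click 4 (4,0) count=1: revealed 1 new [(4,0)] -> total=25

Answer: 25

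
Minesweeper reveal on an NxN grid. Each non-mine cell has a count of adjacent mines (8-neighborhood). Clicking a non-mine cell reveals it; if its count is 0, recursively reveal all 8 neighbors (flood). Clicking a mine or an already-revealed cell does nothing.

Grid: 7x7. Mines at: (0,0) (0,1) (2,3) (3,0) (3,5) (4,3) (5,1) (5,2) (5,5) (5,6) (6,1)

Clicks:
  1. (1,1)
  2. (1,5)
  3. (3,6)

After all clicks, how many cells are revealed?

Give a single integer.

Click 1 (1,1) count=2: revealed 1 new [(1,1)] -> total=1
Click 2 (1,5) count=0: revealed 13 new [(0,2) (0,3) (0,4) (0,5) (0,6) (1,2) (1,3) (1,4) (1,5) (1,6) (2,4) (2,5) (2,6)] -> total=14
Click 3 (3,6) count=1: revealed 1 new [(3,6)] -> total=15

Answer: 15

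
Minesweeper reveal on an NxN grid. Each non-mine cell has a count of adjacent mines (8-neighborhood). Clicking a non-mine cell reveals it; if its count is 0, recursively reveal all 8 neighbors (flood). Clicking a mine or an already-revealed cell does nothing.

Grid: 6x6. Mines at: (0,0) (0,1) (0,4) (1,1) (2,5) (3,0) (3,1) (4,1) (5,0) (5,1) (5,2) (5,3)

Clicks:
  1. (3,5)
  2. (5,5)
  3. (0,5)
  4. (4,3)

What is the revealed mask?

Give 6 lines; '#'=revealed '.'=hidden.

Answer: .....#
......
......
....##
...###
....##

Derivation:
Click 1 (3,5) count=1: revealed 1 new [(3,5)] -> total=1
Click 2 (5,5) count=0: revealed 5 new [(3,4) (4,4) (4,5) (5,4) (5,5)] -> total=6
Click 3 (0,5) count=1: revealed 1 new [(0,5)] -> total=7
Click 4 (4,3) count=2: revealed 1 new [(4,3)] -> total=8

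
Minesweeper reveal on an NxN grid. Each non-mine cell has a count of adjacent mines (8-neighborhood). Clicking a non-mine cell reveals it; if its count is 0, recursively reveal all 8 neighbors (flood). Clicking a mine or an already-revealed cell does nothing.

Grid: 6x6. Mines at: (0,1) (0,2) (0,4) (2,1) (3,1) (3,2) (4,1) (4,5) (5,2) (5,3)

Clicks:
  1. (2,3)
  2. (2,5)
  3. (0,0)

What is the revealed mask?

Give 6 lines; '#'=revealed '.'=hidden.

Click 1 (2,3) count=1: revealed 1 new [(2,3)] -> total=1
Click 2 (2,5) count=0: revealed 8 new [(1,3) (1,4) (1,5) (2,4) (2,5) (3,3) (3,4) (3,5)] -> total=9
Click 3 (0,0) count=1: revealed 1 new [(0,0)] -> total=10

Answer: #.....
...###
...###
...###
......
......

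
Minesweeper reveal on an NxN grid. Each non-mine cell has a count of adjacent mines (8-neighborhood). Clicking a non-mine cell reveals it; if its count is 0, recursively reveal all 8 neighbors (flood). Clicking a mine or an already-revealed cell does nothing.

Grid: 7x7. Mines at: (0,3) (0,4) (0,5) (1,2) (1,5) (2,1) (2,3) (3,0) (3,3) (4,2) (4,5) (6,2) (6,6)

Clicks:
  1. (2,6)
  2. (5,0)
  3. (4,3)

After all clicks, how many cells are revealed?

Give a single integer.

Answer: 8

Derivation:
Click 1 (2,6) count=1: revealed 1 new [(2,6)] -> total=1
Click 2 (5,0) count=0: revealed 6 new [(4,0) (4,1) (5,0) (5,1) (6,0) (6,1)] -> total=7
Click 3 (4,3) count=2: revealed 1 new [(4,3)] -> total=8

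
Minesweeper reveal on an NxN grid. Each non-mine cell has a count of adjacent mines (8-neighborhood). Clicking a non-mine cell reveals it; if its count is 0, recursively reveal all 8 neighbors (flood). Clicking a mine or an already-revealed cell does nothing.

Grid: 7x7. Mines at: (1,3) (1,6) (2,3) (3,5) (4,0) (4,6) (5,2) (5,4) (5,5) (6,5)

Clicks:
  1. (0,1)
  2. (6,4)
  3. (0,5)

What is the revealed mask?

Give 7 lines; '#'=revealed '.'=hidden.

Click 1 (0,1) count=0: revealed 12 new [(0,0) (0,1) (0,2) (1,0) (1,1) (1,2) (2,0) (2,1) (2,2) (3,0) (3,1) (3,2)] -> total=12
Click 2 (6,4) count=3: revealed 1 new [(6,4)] -> total=13
Click 3 (0,5) count=1: revealed 1 new [(0,5)] -> total=14

Answer: ###..#.
###....
###....
###....
.......
.......
....#..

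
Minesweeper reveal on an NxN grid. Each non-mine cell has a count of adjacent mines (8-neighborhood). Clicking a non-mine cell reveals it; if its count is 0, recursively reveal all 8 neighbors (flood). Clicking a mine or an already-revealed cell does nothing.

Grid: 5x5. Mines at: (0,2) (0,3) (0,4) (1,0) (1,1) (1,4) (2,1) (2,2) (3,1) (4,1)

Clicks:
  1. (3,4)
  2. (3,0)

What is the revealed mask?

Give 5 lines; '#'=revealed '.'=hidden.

Click 1 (3,4) count=0: revealed 8 new [(2,3) (2,4) (3,2) (3,3) (3,4) (4,2) (4,3) (4,4)] -> total=8
Click 2 (3,0) count=3: revealed 1 new [(3,0)] -> total=9

Answer: .....
.....
...##
#.###
..###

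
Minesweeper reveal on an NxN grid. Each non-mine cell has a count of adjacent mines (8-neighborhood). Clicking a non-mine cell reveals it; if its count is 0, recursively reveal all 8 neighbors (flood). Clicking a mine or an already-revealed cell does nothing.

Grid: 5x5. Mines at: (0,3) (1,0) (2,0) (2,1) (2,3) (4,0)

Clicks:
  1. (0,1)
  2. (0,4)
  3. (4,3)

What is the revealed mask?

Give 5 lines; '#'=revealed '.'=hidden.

Answer: .#..#
.....
.....
.####
.####

Derivation:
Click 1 (0,1) count=1: revealed 1 new [(0,1)] -> total=1
Click 2 (0,4) count=1: revealed 1 new [(0,4)] -> total=2
Click 3 (4,3) count=0: revealed 8 new [(3,1) (3,2) (3,3) (3,4) (4,1) (4,2) (4,3) (4,4)] -> total=10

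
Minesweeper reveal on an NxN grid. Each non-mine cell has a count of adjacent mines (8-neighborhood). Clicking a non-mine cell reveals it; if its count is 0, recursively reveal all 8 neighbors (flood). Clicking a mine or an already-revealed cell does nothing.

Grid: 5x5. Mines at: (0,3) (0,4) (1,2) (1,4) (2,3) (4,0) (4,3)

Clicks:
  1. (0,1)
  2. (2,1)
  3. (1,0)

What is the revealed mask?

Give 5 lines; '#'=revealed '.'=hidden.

Click 1 (0,1) count=1: revealed 1 new [(0,1)] -> total=1
Click 2 (2,1) count=1: revealed 1 new [(2,1)] -> total=2
Click 3 (1,0) count=0: revealed 6 new [(0,0) (1,0) (1,1) (2,0) (3,0) (3,1)] -> total=8

Answer: ##...
##...
##...
##...
.....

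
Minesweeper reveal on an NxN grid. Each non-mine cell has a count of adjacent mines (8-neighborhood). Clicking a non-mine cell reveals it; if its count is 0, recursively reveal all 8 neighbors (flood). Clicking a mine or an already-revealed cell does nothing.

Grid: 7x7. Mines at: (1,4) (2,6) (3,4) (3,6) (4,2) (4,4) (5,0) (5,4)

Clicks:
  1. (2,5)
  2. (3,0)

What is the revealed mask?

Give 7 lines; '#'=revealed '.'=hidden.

Answer: ####...
####...
####.#.
####...
##.....
.......
.......

Derivation:
Click 1 (2,5) count=4: revealed 1 new [(2,5)] -> total=1
Click 2 (3,0) count=0: revealed 18 new [(0,0) (0,1) (0,2) (0,3) (1,0) (1,1) (1,2) (1,3) (2,0) (2,1) (2,2) (2,3) (3,0) (3,1) (3,2) (3,3) (4,0) (4,1)] -> total=19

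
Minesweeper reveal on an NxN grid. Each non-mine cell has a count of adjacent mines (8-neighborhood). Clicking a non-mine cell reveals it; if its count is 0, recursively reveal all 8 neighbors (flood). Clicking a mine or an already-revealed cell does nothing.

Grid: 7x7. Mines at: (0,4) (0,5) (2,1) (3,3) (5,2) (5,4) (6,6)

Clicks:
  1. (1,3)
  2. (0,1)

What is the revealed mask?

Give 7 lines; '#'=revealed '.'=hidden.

Click 1 (1,3) count=1: revealed 1 new [(1,3)] -> total=1
Click 2 (0,1) count=0: revealed 7 new [(0,0) (0,1) (0,2) (0,3) (1,0) (1,1) (1,2)] -> total=8

Answer: ####...
####...
.......
.......
.......
.......
.......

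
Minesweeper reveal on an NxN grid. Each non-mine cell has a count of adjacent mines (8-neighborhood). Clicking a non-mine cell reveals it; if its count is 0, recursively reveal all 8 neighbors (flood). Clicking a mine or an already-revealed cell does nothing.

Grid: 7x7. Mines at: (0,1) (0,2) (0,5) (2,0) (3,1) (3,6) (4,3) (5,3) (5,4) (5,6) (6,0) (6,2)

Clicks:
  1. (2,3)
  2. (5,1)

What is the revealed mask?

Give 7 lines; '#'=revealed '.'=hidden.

Answer: .......
..####.
..####.
..####.
.......
.#.....
.......

Derivation:
Click 1 (2,3) count=0: revealed 12 new [(1,2) (1,3) (1,4) (1,5) (2,2) (2,3) (2,4) (2,5) (3,2) (3,3) (3,4) (3,5)] -> total=12
Click 2 (5,1) count=2: revealed 1 new [(5,1)] -> total=13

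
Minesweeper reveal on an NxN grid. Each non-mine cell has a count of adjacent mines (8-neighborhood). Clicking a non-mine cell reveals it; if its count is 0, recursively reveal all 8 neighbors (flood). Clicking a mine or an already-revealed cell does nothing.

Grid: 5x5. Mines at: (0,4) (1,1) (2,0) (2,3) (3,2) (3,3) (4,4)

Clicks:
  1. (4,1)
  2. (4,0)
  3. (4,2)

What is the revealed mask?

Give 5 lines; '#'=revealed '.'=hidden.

Answer: .....
.....
.....
##...
###..

Derivation:
Click 1 (4,1) count=1: revealed 1 new [(4,1)] -> total=1
Click 2 (4,0) count=0: revealed 3 new [(3,0) (3,1) (4,0)] -> total=4
Click 3 (4,2) count=2: revealed 1 new [(4,2)] -> total=5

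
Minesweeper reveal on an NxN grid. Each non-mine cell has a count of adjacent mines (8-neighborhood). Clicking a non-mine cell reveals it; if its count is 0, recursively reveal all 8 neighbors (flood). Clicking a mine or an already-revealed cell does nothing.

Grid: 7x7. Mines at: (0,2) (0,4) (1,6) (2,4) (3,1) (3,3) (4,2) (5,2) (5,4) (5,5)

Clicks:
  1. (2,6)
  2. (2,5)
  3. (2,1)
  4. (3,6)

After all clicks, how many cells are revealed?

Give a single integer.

Click 1 (2,6) count=1: revealed 1 new [(2,6)] -> total=1
Click 2 (2,5) count=2: revealed 1 new [(2,5)] -> total=2
Click 3 (2,1) count=1: revealed 1 new [(2,1)] -> total=3
Click 4 (3,6) count=0: revealed 4 new [(3,5) (3,6) (4,5) (4,6)] -> total=7

Answer: 7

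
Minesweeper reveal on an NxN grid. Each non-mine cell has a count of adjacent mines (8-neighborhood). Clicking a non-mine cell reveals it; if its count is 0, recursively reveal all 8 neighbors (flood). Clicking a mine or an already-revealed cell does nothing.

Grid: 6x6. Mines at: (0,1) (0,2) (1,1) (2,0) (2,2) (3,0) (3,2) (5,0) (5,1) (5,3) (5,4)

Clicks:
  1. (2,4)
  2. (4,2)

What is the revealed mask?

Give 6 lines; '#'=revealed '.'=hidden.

Click 1 (2,4) count=0: revealed 15 new [(0,3) (0,4) (0,5) (1,3) (1,4) (1,5) (2,3) (2,4) (2,5) (3,3) (3,4) (3,5) (4,3) (4,4) (4,5)] -> total=15
Click 2 (4,2) count=3: revealed 1 new [(4,2)] -> total=16

Answer: ...###
...###
...###
...###
..####
......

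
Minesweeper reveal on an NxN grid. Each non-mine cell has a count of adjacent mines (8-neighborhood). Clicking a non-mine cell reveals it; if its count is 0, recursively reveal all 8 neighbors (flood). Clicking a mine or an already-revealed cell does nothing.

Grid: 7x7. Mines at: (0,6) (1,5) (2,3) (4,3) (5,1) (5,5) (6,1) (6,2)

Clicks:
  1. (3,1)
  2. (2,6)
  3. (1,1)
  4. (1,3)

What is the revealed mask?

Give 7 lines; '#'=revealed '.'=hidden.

Click 1 (3,1) count=0: revealed 19 new [(0,0) (0,1) (0,2) (0,3) (0,4) (1,0) (1,1) (1,2) (1,3) (1,4) (2,0) (2,1) (2,2) (3,0) (3,1) (3,2) (4,0) (4,1) (4,2)] -> total=19
Click 2 (2,6) count=1: revealed 1 new [(2,6)] -> total=20
Click 3 (1,1) count=0: revealed 0 new [(none)] -> total=20
Click 4 (1,3) count=1: revealed 0 new [(none)] -> total=20

Answer: #####..
#####..
###...#
###....
###....
.......
.......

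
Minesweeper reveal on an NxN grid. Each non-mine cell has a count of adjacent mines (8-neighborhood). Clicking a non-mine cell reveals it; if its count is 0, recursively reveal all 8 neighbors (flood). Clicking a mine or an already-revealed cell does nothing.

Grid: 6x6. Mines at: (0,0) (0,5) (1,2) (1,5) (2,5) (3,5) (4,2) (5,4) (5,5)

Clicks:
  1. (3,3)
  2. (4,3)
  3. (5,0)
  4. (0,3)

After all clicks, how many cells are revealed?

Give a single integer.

Answer: 13

Derivation:
Click 1 (3,3) count=1: revealed 1 new [(3,3)] -> total=1
Click 2 (4,3) count=2: revealed 1 new [(4,3)] -> total=2
Click 3 (5,0) count=0: revealed 10 new [(1,0) (1,1) (2,0) (2,1) (3,0) (3,1) (4,0) (4,1) (5,0) (5,1)] -> total=12
Click 4 (0,3) count=1: revealed 1 new [(0,3)] -> total=13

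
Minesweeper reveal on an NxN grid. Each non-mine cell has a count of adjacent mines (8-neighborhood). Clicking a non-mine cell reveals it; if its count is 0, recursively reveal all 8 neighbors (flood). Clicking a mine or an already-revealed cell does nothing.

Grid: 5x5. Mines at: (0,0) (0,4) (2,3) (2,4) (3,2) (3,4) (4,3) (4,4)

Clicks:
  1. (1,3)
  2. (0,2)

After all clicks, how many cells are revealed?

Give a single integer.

Answer: 6

Derivation:
Click 1 (1,3) count=3: revealed 1 new [(1,3)] -> total=1
Click 2 (0,2) count=0: revealed 5 new [(0,1) (0,2) (0,3) (1,1) (1,2)] -> total=6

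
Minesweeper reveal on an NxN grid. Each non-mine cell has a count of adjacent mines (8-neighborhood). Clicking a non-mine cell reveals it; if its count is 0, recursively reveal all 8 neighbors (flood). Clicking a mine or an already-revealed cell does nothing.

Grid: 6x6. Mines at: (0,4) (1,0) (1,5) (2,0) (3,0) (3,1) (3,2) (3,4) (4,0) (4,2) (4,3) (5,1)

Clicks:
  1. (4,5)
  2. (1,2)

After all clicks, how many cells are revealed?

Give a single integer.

Answer: 10

Derivation:
Click 1 (4,5) count=1: revealed 1 new [(4,5)] -> total=1
Click 2 (1,2) count=0: revealed 9 new [(0,1) (0,2) (0,3) (1,1) (1,2) (1,3) (2,1) (2,2) (2,3)] -> total=10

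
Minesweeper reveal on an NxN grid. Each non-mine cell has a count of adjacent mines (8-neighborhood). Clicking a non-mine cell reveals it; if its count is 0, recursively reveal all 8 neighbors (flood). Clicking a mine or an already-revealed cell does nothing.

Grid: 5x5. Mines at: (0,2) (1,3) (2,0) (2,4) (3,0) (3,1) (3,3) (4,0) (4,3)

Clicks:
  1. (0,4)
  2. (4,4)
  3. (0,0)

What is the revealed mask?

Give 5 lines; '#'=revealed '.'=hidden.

Answer: ##..#
##...
.....
.....
....#

Derivation:
Click 1 (0,4) count=1: revealed 1 new [(0,4)] -> total=1
Click 2 (4,4) count=2: revealed 1 new [(4,4)] -> total=2
Click 3 (0,0) count=0: revealed 4 new [(0,0) (0,1) (1,0) (1,1)] -> total=6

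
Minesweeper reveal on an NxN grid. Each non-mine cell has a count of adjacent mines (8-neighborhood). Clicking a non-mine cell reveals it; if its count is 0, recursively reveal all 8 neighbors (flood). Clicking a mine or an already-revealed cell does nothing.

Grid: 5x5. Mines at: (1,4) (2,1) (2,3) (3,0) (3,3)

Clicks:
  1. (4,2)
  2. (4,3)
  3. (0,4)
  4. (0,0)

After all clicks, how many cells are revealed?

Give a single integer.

Click 1 (4,2) count=1: revealed 1 new [(4,2)] -> total=1
Click 2 (4,3) count=1: revealed 1 new [(4,3)] -> total=2
Click 3 (0,4) count=1: revealed 1 new [(0,4)] -> total=3
Click 4 (0,0) count=0: revealed 8 new [(0,0) (0,1) (0,2) (0,3) (1,0) (1,1) (1,2) (1,3)] -> total=11

Answer: 11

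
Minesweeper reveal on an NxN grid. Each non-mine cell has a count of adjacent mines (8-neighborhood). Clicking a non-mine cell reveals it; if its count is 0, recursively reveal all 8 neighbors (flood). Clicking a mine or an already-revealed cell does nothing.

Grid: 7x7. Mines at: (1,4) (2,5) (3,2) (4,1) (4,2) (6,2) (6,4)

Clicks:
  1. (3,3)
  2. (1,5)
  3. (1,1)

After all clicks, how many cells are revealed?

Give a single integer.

Answer: 16

Derivation:
Click 1 (3,3) count=2: revealed 1 new [(3,3)] -> total=1
Click 2 (1,5) count=2: revealed 1 new [(1,5)] -> total=2
Click 3 (1,1) count=0: revealed 14 new [(0,0) (0,1) (0,2) (0,3) (1,0) (1,1) (1,2) (1,3) (2,0) (2,1) (2,2) (2,3) (3,0) (3,1)] -> total=16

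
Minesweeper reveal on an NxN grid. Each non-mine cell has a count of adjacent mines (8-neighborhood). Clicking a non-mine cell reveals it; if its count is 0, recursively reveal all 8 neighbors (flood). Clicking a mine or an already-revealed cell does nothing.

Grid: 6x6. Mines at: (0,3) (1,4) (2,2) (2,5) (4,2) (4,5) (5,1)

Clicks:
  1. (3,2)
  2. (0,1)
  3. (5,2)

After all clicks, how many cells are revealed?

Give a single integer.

Click 1 (3,2) count=2: revealed 1 new [(3,2)] -> total=1
Click 2 (0,1) count=0: revealed 12 new [(0,0) (0,1) (0,2) (1,0) (1,1) (1,2) (2,0) (2,1) (3,0) (3,1) (4,0) (4,1)] -> total=13
Click 3 (5,2) count=2: revealed 1 new [(5,2)] -> total=14

Answer: 14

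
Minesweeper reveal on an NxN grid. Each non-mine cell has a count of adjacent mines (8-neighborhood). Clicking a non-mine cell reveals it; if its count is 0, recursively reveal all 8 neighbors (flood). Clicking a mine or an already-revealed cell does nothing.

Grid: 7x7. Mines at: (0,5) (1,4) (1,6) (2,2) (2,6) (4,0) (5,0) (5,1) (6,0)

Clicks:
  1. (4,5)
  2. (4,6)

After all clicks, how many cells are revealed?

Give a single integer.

Click 1 (4,5) count=0: revealed 23 new [(2,3) (2,4) (2,5) (3,2) (3,3) (3,4) (3,5) (3,6) (4,2) (4,3) (4,4) (4,5) (4,6) (5,2) (5,3) (5,4) (5,5) (5,6) (6,2) (6,3) (6,4) (6,5) (6,6)] -> total=23
Click 2 (4,6) count=0: revealed 0 new [(none)] -> total=23

Answer: 23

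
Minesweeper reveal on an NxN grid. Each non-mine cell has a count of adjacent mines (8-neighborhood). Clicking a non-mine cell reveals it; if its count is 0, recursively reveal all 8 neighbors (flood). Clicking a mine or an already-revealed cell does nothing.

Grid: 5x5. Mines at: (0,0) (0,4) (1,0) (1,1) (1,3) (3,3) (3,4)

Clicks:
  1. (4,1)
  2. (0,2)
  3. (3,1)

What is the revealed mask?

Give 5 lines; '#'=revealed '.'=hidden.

Answer: ..#..
.....
###..
###..
###..

Derivation:
Click 1 (4,1) count=0: revealed 9 new [(2,0) (2,1) (2,2) (3,0) (3,1) (3,2) (4,0) (4,1) (4,2)] -> total=9
Click 2 (0,2) count=2: revealed 1 new [(0,2)] -> total=10
Click 3 (3,1) count=0: revealed 0 new [(none)] -> total=10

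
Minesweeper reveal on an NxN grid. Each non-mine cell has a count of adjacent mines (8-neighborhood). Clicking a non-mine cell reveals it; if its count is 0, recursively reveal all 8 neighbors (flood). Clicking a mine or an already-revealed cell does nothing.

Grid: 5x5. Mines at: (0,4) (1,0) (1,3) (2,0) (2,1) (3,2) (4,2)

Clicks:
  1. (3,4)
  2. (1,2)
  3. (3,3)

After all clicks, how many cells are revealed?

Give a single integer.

Answer: 7

Derivation:
Click 1 (3,4) count=0: revealed 6 new [(2,3) (2,4) (3,3) (3,4) (4,3) (4,4)] -> total=6
Click 2 (1,2) count=2: revealed 1 new [(1,2)] -> total=7
Click 3 (3,3) count=2: revealed 0 new [(none)] -> total=7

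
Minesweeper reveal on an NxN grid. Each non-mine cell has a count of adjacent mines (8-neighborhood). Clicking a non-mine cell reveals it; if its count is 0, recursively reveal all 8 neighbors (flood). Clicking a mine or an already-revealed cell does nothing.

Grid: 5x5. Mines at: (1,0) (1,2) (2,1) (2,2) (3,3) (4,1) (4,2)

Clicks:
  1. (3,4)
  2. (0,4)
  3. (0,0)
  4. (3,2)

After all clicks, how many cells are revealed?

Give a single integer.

Answer: 9

Derivation:
Click 1 (3,4) count=1: revealed 1 new [(3,4)] -> total=1
Click 2 (0,4) count=0: revealed 6 new [(0,3) (0,4) (1,3) (1,4) (2,3) (2,4)] -> total=7
Click 3 (0,0) count=1: revealed 1 new [(0,0)] -> total=8
Click 4 (3,2) count=5: revealed 1 new [(3,2)] -> total=9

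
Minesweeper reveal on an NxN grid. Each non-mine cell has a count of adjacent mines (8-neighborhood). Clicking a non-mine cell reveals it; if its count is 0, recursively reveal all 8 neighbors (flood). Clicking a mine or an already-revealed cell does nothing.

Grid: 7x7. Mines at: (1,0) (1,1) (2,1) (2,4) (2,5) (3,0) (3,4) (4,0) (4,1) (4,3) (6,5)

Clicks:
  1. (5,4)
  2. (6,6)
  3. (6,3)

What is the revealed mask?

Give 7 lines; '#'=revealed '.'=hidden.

Click 1 (5,4) count=2: revealed 1 new [(5,4)] -> total=1
Click 2 (6,6) count=1: revealed 1 new [(6,6)] -> total=2
Click 3 (6,3) count=0: revealed 9 new [(5,0) (5,1) (5,2) (5,3) (6,0) (6,1) (6,2) (6,3) (6,4)] -> total=11

Answer: .......
.......
.......
.......
.......
#####..
#####.#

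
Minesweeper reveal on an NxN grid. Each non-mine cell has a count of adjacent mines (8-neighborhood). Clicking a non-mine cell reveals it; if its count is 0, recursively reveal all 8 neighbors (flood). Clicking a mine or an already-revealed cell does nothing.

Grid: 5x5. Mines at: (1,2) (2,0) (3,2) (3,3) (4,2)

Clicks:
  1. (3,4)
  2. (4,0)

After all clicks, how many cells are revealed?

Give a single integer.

Click 1 (3,4) count=1: revealed 1 new [(3,4)] -> total=1
Click 2 (4,0) count=0: revealed 4 new [(3,0) (3,1) (4,0) (4,1)] -> total=5

Answer: 5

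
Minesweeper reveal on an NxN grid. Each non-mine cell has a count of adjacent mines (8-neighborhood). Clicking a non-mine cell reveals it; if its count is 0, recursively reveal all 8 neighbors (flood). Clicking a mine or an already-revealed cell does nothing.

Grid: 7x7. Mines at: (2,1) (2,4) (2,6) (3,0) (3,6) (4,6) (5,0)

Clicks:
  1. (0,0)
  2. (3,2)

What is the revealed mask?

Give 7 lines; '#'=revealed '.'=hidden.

Answer: #######
#######
.......
..#....
.......
.......
.......

Derivation:
Click 1 (0,0) count=0: revealed 14 new [(0,0) (0,1) (0,2) (0,3) (0,4) (0,5) (0,6) (1,0) (1,1) (1,2) (1,3) (1,4) (1,5) (1,6)] -> total=14
Click 2 (3,2) count=1: revealed 1 new [(3,2)] -> total=15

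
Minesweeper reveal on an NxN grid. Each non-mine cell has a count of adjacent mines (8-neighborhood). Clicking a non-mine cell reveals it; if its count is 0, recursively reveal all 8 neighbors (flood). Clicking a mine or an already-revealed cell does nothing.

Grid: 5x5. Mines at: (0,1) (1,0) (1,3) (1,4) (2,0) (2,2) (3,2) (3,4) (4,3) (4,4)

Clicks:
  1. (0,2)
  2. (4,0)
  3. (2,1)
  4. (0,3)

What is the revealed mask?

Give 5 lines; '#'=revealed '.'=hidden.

Answer: ..##.
.....
.#...
##...
##...

Derivation:
Click 1 (0,2) count=2: revealed 1 new [(0,2)] -> total=1
Click 2 (4,0) count=0: revealed 4 new [(3,0) (3,1) (4,0) (4,1)] -> total=5
Click 3 (2,1) count=4: revealed 1 new [(2,1)] -> total=6
Click 4 (0,3) count=2: revealed 1 new [(0,3)] -> total=7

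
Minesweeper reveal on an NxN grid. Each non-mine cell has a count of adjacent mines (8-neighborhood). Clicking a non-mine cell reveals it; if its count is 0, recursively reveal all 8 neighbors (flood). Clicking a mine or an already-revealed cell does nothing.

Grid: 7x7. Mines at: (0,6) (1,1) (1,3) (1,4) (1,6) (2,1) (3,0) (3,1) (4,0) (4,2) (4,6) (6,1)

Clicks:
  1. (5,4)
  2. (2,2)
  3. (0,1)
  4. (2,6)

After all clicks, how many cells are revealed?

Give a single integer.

Click 1 (5,4) count=0: revealed 19 new [(2,3) (2,4) (2,5) (3,3) (3,4) (3,5) (4,3) (4,4) (4,5) (5,2) (5,3) (5,4) (5,5) (5,6) (6,2) (6,3) (6,4) (6,5) (6,6)] -> total=19
Click 2 (2,2) count=4: revealed 1 new [(2,2)] -> total=20
Click 3 (0,1) count=1: revealed 1 new [(0,1)] -> total=21
Click 4 (2,6) count=1: revealed 1 new [(2,6)] -> total=22

Answer: 22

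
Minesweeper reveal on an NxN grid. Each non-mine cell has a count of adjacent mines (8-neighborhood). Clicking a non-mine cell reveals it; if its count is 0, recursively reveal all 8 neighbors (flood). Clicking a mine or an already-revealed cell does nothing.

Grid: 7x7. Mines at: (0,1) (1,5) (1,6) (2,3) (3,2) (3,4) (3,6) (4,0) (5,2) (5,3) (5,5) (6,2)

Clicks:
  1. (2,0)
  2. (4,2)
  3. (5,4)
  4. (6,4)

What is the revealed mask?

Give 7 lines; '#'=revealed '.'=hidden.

Click 1 (2,0) count=0: revealed 6 new [(1,0) (1,1) (2,0) (2,1) (3,0) (3,1)] -> total=6
Click 2 (4,2) count=3: revealed 1 new [(4,2)] -> total=7
Click 3 (5,4) count=2: revealed 1 new [(5,4)] -> total=8
Click 4 (6,4) count=2: revealed 1 new [(6,4)] -> total=9

Answer: .......
##.....
##.....
##.....
..#....
....#..
....#..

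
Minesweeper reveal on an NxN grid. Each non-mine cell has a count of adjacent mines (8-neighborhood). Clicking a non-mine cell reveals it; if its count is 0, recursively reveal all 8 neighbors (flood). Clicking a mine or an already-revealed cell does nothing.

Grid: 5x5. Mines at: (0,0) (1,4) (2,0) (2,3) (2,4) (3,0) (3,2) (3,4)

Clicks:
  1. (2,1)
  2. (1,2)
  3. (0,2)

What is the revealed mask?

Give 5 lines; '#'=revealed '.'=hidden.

Answer: .###.
.###.
.#...
.....
.....

Derivation:
Click 1 (2,1) count=3: revealed 1 new [(2,1)] -> total=1
Click 2 (1,2) count=1: revealed 1 new [(1,2)] -> total=2
Click 3 (0,2) count=0: revealed 5 new [(0,1) (0,2) (0,3) (1,1) (1,3)] -> total=7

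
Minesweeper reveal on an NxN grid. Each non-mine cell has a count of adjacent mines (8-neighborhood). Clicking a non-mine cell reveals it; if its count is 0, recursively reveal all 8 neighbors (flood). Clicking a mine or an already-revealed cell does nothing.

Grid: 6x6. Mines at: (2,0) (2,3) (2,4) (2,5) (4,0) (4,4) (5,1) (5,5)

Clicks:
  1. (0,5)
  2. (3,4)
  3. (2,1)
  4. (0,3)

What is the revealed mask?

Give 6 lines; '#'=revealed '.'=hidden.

Answer: ######
######
.#....
....#.
......
......

Derivation:
Click 1 (0,5) count=0: revealed 12 new [(0,0) (0,1) (0,2) (0,3) (0,4) (0,5) (1,0) (1,1) (1,2) (1,3) (1,4) (1,5)] -> total=12
Click 2 (3,4) count=4: revealed 1 new [(3,4)] -> total=13
Click 3 (2,1) count=1: revealed 1 new [(2,1)] -> total=14
Click 4 (0,3) count=0: revealed 0 new [(none)] -> total=14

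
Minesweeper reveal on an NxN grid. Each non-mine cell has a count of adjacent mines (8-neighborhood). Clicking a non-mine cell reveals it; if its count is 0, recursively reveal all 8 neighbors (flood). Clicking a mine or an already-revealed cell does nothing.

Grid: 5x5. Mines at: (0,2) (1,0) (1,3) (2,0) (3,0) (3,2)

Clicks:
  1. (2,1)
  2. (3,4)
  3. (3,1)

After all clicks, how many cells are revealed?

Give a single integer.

Click 1 (2,1) count=4: revealed 1 new [(2,1)] -> total=1
Click 2 (3,4) count=0: revealed 6 new [(2,3) (2,4) (3,3) (3,4) (4,3) (4,4)] -> total=7
Click 3 (3,1) count=3: revealed 1 new [(3,1)] -> total=8

Answer: 8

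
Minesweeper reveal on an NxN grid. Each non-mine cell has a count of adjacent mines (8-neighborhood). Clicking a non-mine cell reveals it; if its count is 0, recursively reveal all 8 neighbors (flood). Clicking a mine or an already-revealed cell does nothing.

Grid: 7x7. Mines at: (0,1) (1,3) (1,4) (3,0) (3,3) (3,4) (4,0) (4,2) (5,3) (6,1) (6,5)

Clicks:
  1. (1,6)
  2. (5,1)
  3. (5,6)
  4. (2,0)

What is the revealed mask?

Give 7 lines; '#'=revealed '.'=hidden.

Click 1 (1,6) count=0: revealed 12 new [(0,5) (0,6) (1,5) (1,6) (2,5) (2,6) (3,5) (3,6) (4,5) (4,6) (5,5) (5,6)] -> total=12
Click 2 (5,1) count=3: revealed 1 new [(5,1)] -> total=13
Click 3 (5,6) count=1: revealed 0 new [(none)] -> total=13
Click 4 (2,0) count=1: revealed 1 new [(2,0)] -> total=14

Answer: .....##
.....##
#....##
.....##
.....##
.#...##
.......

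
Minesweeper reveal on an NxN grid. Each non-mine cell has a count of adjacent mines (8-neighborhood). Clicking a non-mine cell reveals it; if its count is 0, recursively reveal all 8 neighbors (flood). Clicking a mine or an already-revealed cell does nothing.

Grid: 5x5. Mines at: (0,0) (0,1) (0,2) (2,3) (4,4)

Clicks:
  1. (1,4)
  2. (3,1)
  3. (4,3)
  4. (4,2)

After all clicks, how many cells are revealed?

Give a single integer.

Click 1 (1,4) count=1: revealed 1 new [(1,4)] -> total=1
Click 2 (3,1) count=0: revealed 14 new [(1,0) (1,1) (1,2) (2,0) (2,1) (2,2) (3,0) (3,1) (3,2) (3,3) (4,0) (4,1) (4,2) (4,3)] -> total=15
Click 3 (4,3) count=1: revealed 0 new [(none)] -> total=15
Click 4 (4,2) count=0: revealed 0 new [(none)] -> total=15

Answer: 15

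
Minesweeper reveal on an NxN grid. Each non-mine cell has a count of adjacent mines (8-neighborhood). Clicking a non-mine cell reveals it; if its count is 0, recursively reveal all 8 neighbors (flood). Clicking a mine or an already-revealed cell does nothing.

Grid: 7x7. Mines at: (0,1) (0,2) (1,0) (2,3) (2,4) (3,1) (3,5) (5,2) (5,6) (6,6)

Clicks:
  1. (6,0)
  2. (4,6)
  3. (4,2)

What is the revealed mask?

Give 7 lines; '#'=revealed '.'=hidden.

Click 1 (6,0) count=0: revealed 6 new [(4,0) (4,1) (5,0) (5,1) (6,0) (6,1)] -> total=6
Click 2 (4,6) count=2: revealed 1 new [(4,6)] -> total=7
Click 3 (4,2) count=2: revealed 1 new [(4,2)] -> total=8

Answer: .......
.......
.......
.......
###...#
##.....
##.....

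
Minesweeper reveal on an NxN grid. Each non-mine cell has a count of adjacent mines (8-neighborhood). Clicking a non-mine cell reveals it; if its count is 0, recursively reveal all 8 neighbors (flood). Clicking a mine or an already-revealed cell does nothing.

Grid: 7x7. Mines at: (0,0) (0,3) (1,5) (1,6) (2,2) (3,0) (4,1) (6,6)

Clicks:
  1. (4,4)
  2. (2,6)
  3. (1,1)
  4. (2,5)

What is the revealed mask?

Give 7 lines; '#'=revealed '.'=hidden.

Click 1 (4,4) count=0: revealed 27 new [(2,3) (2,4) (2,5) (2,6) (3,2) (3,3) (3,4) (3,5) (3,6) (4,2) (4,3) (4,4) (4,5) (4,6) (5,0) (5,1) (5,2) (5,3) (5,4) (5,5) (5,6) (6,0) (6,1) (6,2) (6,3) (6,4) (6,5)] -> total=27
Click 2 (2,6) count=2: revealed 0 new [(none)] -> total=27
Click 3 (1,1) count=2: revealed 1 new [(1,1)] -> total=28
Click 4 (2,5) count=2: revealed 0 new [(none)] -> total=28

Answer: .......
.#.....
...####
..#####
..#####
#######
######.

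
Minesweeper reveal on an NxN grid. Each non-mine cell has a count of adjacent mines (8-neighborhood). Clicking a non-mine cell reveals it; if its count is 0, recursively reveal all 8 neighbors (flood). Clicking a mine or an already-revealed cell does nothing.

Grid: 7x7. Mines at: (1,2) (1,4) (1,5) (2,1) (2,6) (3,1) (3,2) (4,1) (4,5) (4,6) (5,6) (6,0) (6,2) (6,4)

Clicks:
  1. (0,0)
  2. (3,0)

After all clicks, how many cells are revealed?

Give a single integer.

Answer: 5

Derivation:
Click 1 (0,0) count=0: revealed 4 new [(0,0) (0,1) (1,0) (1,1)] -> total=4
Click 2 (3,0) count=3: revealed 1 new [(3,0)] -> total=5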